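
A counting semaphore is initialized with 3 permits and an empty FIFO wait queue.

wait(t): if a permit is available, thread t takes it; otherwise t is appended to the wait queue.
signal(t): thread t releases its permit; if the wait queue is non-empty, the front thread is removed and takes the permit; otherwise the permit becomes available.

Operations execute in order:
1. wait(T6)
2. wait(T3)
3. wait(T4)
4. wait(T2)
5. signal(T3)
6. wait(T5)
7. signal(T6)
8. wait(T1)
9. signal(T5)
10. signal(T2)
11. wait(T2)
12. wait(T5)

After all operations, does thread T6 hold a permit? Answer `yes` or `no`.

Answer: no

Derivation:
Step 1: wait(T6) -> count=2 queue=[] holders={T6}
Step 2: wait(T3) -> count=1 queue=[] holders={T3,T6}
Step 3: wait(T4) -> count=0 queue=[] holders={T3,T4,T6}
Step 4: wait(T2) -> count=0 queue=[T2] holders={T3,T4,T6}
Step 5: signal(T3) -> count=0 queue=[] holders={T2,T4,T6}
Step 6: wait(T5) -> count=0 queue=[T5] holders={T2,T4,T6}
Step 7: signal(T6) -> count=0 queue=[] holders={T2,T4,T5}
Step 8: wait(T1) -> count=0 queue=[T1] holders={T2,T4,T5}
Step 9: signal(T5) -> count=0 queue=[] holders={T1,T2,T4}
Step 10: signal(T2) -> count=1 queue=[] holders={T1,T4}
Step 11: wait(T2) -> count=0 queue=[] holders={T1,T2,T4}
Step 12: wait(T5) -> count=0 queue=[T5] holders={T1,T2,T4}
Final holders: {T1,T2,T4} -> T6 not in holders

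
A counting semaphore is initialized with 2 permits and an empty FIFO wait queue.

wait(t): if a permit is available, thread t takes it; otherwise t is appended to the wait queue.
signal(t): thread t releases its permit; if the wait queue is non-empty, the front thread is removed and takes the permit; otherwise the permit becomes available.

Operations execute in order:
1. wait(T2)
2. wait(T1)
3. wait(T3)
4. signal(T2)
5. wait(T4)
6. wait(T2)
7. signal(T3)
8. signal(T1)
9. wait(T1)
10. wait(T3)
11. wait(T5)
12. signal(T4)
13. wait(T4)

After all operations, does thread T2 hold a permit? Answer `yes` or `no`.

Answer: yes

Derivation:
Step 1: wait(T2) -> count=1 queue=[] holders={T2}
Step 2: wait(T1) -> count=0 queue=[] holders={T1,T2}
Step 3: wait(T3) -> count=0 queue=[T3] holders={T1,T2}
Step 4: signal(T2) -> count=0 queue=[] holders={T1,T3}
Step 5: wait(T4) -> count=0 queue=[T4] holders={T1,T3}
Step 6: wait(T2) -> count=0 queue=[T4,T2] holders={T1,T3}
Step 7: signal(T3) -> count=0 queue=[T2] holders={T1,T4}
Step 8: signal(T1) -> count=0 queue=[] holders={T2,T4}
Step 9: wait(T1) -> count=0 queue=[T1] holders={T2,T4}
Step 10: wait(T3) -> count=0 queue=[T1,T3] holders={T2,T4}
Step 11: wait(T5) -> count=0 queue=[T1,T3,T5] holders={T2,T4}
Step 12: signal(T4) -> count=0 queue=[T3,T5] holders={T1,T2}
Step 13: wait(T4) -> count=0 queue=[T3,T5,T4] holders={T1,T2}
Final holders: {T1,T2} -> T2 in holders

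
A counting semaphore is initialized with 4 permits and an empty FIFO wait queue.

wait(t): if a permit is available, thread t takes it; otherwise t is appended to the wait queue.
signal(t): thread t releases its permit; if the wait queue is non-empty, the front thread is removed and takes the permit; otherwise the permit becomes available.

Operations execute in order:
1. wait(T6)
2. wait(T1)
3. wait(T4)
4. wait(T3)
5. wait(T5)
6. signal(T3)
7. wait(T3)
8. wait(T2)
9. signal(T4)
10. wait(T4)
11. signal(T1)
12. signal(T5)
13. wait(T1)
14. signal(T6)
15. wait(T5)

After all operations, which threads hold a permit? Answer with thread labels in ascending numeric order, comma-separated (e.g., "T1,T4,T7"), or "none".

Answer: T1,T2,T3,T4

Derivation:
Step 1: wait(T6) -> count=3 queue=[] holders={T6}
Step 2: wait(T1) -> count=2 queue=[] holders={T1,T6}
Step 3: wait(T4) -> count=1 queue=[] holders={T1,T4,T6}
Step 4: wait(T3) -> count=0 queue=[] holders={T1,T3,T4,T6}
Step 5: wait(T5) -> count=0 queue=[T5] holders={T1,T3,T4,T6}
Step 6: signal(T3) -> count=0 queue=[] holders={T1,T4,T5,T6}
Step 7: wait(T3) -> count=0 queue=[T3] holders={T1,T4,T5,T6}
Step 8: wait(T2) -> count=0 queue=[T3,T2] holders={T1,T4,T5,T6}
Step 9: signal(T4) -> count=0 queue=[T2] holders={T1,T3,T5,T6}
Step 10: wait(T4) -> count=0 queue=[T2,T4] holders={T1,T3,T5,T6}
Step 11: signal(T1) -> count=0 queue=[T4] holders={T2,T3,T5,T6}
Step 12: signal(T5) -> count=0 queue=[] holders={T2,T3,T4,T6}
Step 13: wait(T1) -> count=0 queue=[T1] holders={T2,T3,T4,T6}
Step 14: signal(T6) -> count=0 queue=[] holders={T1,T2,T3,T4}
Step 15: wait(T5) -> count=0 queue=[T5] holders={T1,T2,T3,T4}
Final holders: T1,T2,T3,T4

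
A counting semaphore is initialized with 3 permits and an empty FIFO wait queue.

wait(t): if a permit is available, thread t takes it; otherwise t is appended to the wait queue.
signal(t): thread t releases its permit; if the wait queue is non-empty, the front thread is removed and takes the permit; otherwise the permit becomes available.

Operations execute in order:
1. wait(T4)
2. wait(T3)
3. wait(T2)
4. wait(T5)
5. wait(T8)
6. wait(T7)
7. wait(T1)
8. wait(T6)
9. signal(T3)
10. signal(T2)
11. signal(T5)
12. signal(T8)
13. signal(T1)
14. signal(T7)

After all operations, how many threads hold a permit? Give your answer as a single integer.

Answer: 2

Derivation:
Step 1: wait(T4) -> count=2 queue=[] holders={T4}
Step 2: wait(T3) -> count=1 queue=[] holders={T3,T4}
Step 3: wait(T2) -> count=0 queue=[] holders={T2,T3,T4}
Step 4: wait(T5) -> count=0 queue=[T5] holders={T2,T3,T4}
Step 5: wait(T8) -> count=0 queue=[T5,T8] holders={T2,T3,T4}
Step 6: wait(T7) -> count=0 queue=[T5,T8,T7] holders={T2,T3,T4}
Step 7: wait(T1) -> count=0 queue=[T5,T8,T7,T1] holders={T2,T3,T4}
Step 8: wait(T6) -> count=0 queue=[T5,T8,T7,T1,T6] holders={T2,T3,T4}
Step 9: signal(T3) -> count=0 queue=[T8,T7,T1,T6] holders={T2,T4,T5}
Step 10: signal(T2) -> count=0 queue=[T7,T1,T6] holders={T4,T5,T8}
Step 11: signal(T5) -> count=0 queue=[T1,T6] holders={T4,T7,T8}
Step 12: signal(T8) -> count=0 queue=[T6] holders={T1,T4,T7}
Step 13: signal(T1) -> count=0 queue=[] holders={T4,T6,T7}
Step 14: signal(T7) -> count=1 queue=[] holders={T4,T6}
Final holders: {T4,T6} -> 2 thread(s)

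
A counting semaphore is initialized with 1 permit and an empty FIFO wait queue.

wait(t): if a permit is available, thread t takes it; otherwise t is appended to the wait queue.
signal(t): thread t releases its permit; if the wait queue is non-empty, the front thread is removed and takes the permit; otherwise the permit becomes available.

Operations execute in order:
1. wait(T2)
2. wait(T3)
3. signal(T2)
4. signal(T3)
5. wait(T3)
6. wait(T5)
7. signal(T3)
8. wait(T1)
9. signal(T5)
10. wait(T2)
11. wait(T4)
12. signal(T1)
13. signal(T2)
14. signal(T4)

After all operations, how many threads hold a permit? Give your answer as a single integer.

Step 1: wait(T2) -> count=0 queue=[] holders={T2}
Step 2: wait(T3) -> count=0 queue=[T3] holders={T2}
Step 3: signal(T2) -> count=0 queue=[] holders={T3}
Step 4: signal(T3) -> count=1 queue=[] holders={none}
Step 5: wait(T3) -> count=0 queue=[] holders={T3}
Step 6: wait(T5) -> count=0 queue=[T5] holders={T3}
Step 7: signal(T3) -> count=0 queue=[] holders={T5}
Step 8: wait(T1) -> count=0 queue=[T1] holders={T5}
Step 9: signal(T5) -> count=0 queue=[] holders={T1}
Step 10: wait(T2) -> count=0 queue=[T2] holders={T1}
Step 11: wait(T4) -> count=0 queue=[T2,T4] holders={T1}
Step 12: signal(T1) -> count=0 queue=[T4] holders={T2}
Step 13: signal(T2) -> count=0 queue=[] holders={T4}
Step 14: signal(T4) -> count=1 queue=[] holders={none}
Final holders: {none} -> 0 thread(s)

Answer: 0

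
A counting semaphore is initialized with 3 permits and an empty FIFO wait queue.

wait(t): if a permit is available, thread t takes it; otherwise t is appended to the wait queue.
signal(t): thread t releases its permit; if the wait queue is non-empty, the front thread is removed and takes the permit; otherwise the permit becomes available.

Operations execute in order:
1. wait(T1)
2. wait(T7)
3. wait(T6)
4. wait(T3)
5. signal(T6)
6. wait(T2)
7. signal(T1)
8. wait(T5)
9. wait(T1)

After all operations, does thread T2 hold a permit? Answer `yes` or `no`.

Answer: yes

Derivation:
Step 1: wait(T1) -> count=2 queue=[] holders={T1}
Step 2: wait(T7) -> count=1 queue=[] holders={T1,T7}
Step 3: wait(T6) -> count=0 queue=[] holders={T1,T6,T7}
Step 4: wait(T3) -> count=0 queue=[T3] holders={T1,T6,T7}
Step 5: signal(T6) -> count=0 queue=[] holders={T1,T3,T7}
Step 6: wait(T2) -> count=0 queue=[T2] holders={T1,T3,T7}
Step 7: signal(T1) -> count=0 queue=[] holders={T2,T3,T7}
Step 8: wait(T5) -> count=0 queue=[T5] holders={T2,T3,T7}
Step 9: wait(T1) -> count=0 queue=[T5,T1] holders={T2,T3,T7}
Final holders: {T2,T3,T7} -> T2 in holders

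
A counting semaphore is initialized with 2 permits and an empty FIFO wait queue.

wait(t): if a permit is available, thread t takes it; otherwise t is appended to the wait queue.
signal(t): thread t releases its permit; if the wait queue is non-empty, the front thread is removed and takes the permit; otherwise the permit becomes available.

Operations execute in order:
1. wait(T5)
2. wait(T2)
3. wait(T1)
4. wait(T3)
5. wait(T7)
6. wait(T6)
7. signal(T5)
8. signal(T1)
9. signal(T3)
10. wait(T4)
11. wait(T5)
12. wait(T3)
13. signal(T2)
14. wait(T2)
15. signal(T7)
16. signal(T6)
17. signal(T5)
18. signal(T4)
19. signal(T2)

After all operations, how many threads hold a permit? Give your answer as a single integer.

Step 1: wait(T5) -> count=1 queue=[] holders={T5}
Step 2: wait(T2) -> count=0 queue=[] holders={T2,T5}
Step 3: wait(T1) -> count=0 queue=[T1] holders={T2,T5}
Step 4: wait(T3) -> count=0 queue=[T1,T3] holders={T2,T5}
Step 5: wait(T7) -> count=0 queue=[T1,T3,T7] holders={T2,T5}
Step 6: wait(T6) -> count=0 queue=[T1,T3,T7,T6] holders={T2,T5}
Step 7: signal(T5) -> count=0 queue=[T3,T7,T6] holders={T1,T2}
Step 8: signal(T1) -> count=0 queue=[T7,T6] holders={T2,T3}
Step 9: signal(T3) -> count=0 queue=[T6] holders={T2,T7}
Step 10: wait(T4) -> count=0 queue=[T6,T4] holders={T2,T7}
Step 11: wait(T5) -> count=0 queue=[T6,T4,T5] holders={T2,T7}
Step 12: wait(T3) -> count=0 queue=[T6,T4,T5,T3] holders={T2,T7}
Step 13: signal(T2) -> count=0 queue=[T4,T5,T3] holders={T6,T7}
Step 14: wait(T2) -> count=0 queue=[T4,T5,T3,T2] holders={T6,T7}
Step 15: signal(T7) -> count=0 queue=[T5,T3,T2] holders={T4,T6}
Step 16: signal(T6) -> count=0 queue=[T3,T2] holders={T4,T5}
Step 17: signal(T5) -> count=0 queue=[T2] holders={T3,T4}
Step 18: signal(T4) -> count=0 queue=[] holders={T2,T3}
Step 19: signal(T2) -> count=1 queue=[] holders={T3}
Final holders: {T3} -> 1 thread(s)

Answer: 1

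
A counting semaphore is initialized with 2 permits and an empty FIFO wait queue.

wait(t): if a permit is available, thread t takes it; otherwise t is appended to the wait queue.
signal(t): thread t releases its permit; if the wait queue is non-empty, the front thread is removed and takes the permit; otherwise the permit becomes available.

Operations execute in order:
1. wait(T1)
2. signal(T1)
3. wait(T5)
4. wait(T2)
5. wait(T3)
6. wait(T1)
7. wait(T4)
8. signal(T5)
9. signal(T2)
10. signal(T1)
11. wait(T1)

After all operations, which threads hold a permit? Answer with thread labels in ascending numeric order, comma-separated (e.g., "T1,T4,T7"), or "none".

Answer: T3,T4

Derivation:
Step 1: wait(T1) -> count=1 queue=[] holders={T1}
Step 2: signal(T1) -> count=2 queue=[] holders={none}
Step 3: wait(T5) -> count=1 queue=[] holders={T5}
Step 4: wait(T2) -> count=0 queue=[] holders={T2,T5}
Step 5: wait(T3) -> count=0 queue=[T3] holders={T2,T5}
Step 6: wait(T1) -> count=0 queue=[T3,T1] holders={T2,T5}
Step 7: wait(T4) -> count=0 queue=[T3,T1,T4] holders={T2,T5}
Step 8: signal(T5) -> count=0 queue=[T1,T4] holders={T2,T3}
Step 9: signal(T2) -> count=0 queue=[T4] holders={T1,T3}
Step 10: signal(T1) -> count=0 queue=[] holders={T3,T4}
Step 11: wait(T1) -> count=0 queue=[T1] holders={T3,T4}
Final holders: T3,T4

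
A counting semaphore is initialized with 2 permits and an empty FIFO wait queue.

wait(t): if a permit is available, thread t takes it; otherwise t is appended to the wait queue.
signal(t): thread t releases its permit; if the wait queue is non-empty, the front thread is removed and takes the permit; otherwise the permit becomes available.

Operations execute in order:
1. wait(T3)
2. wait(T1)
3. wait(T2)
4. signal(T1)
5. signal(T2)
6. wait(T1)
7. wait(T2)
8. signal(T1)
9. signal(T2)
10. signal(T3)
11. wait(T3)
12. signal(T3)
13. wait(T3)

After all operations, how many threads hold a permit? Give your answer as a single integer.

Answer: 1

Derivation:
Step 1: wait(T3) -> count=1 queue=[] holders={T3}
Step 2: wait(T1) -> count=0 queue=[] holders={T1,T3}
Step 3: wait(T2) -> count=0 queue=[T2] holders={T1,T3}
Step 4: signal(T1) -> count=0 queue=[] holders={T2,T3}
Step 5: signal(T2) -> count=1 queue=[] holders={T3}
Step 6: wait(T1) -> count=0 queue=[] holders={T1,T3}
Step 7: wait(T2) -> count=0 queue=[T2] holders={T1,T3}
Step 8: signal(T1) -> count=0 queue=[] holders={T2,T3}
Step 9: signal(T2) -> count=1 queue=[] holders={T3}
Step 10: signal(T3) -> count=2 queue=[] holders={none}
Step 11: wait(T3) -> count=1 queue=[] holders={T3}
Step 12: signal(T3) -> count=2 queue=[] holders={none}
Step 13: wait(T3) -> count=1 queue=[] holders={T3}
Final holders: {T3} -> 1 thread(s)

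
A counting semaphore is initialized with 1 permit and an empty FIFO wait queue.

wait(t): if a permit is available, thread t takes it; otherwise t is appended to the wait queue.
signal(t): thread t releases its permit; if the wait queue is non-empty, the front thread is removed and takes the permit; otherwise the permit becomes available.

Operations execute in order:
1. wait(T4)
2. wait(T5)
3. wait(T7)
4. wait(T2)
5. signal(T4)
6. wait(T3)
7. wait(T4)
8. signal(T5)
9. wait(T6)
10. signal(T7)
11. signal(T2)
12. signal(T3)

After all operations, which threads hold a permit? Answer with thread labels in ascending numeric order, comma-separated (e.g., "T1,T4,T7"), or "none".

Answer: T4

Derivation:
Step 1: wait(T4) -> count=0 queue=[] holders={T4}
Step 2: wait(T5) -> count=0 queue=[T5] holders={T4}
Step 3: wait(T7) -> count=0 queue=[T5,T7] holders={T4}
Step 4: wait(T2) -> count=0 queue=[T5,T7,T2] holders={T4}
Step 5: signal(T4) -> count=0 queue=[T7,T2] holders={T5}
Step 6: wait(T3) -> count=0 queue=[T7,T2,T3] holders={T5}
Step 7: wait(T4) -> count=0 queue=[T7,T2,T3,T4] holders={T5}
Step 8: signal(T5) -> count=0 queue=[T2,T3,T4] holders={T7}
Step 9: wait(T6) -> count=0 queue=[T2,T3,T4,T6] holders={T7}
Step 10: signal(T7) -> count=0 queue=[T3,T4,T6] holders={T2}
Step 11: signal(T2) -> count=0 queue=[T4,T6] holders={T3}
Step 12: signal(T3) -> count=0 queue=[T6] holders={T4}
Final holders: T4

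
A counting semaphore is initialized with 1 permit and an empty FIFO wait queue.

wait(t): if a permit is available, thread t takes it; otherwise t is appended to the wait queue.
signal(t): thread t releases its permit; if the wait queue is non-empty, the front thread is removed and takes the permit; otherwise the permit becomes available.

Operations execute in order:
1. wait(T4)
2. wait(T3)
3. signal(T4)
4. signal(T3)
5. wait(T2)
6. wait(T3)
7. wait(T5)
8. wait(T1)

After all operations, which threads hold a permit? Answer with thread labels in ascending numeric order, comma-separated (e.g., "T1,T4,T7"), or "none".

Step 1: wait(T4) -> count=0 queue=[] holders={T4}
Step 2: wait(T3) -> count=0 queue=[T3] holders={T4}
Step 3: signal(T4) -> count=0 queue=[] holders={T3}
Step 4: signal(T3) -> count=1 queue=[] holders={none}
Step 5: wait(T2) -> count=0 queue=[] holders={T2}
Step 6: wait(T3) -> count=0 queue=[T3] holders={T2}
Step 7: wait(T5) -> count=0 queue=[T3,T5] holders={T2}
Step 8: wait(T1) -> count=0 queue=[T3,T5,T1] holders={T2}
Final holders: T2

Answer: T2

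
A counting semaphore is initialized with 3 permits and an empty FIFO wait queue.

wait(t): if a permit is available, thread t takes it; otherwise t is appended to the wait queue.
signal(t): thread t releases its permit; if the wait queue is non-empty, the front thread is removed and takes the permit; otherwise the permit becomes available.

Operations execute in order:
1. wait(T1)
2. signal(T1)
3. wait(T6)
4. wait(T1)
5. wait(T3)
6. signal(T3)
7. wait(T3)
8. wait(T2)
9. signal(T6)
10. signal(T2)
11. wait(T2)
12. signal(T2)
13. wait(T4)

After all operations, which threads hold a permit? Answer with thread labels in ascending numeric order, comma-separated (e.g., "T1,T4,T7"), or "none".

Answer: T1,T3,T4

Derivation:
Step 1: wait(T1) -> count=2 queue=[] holders={T1}
Step 2: signal(T1) -> count=3 queue=[] holders={none}
Step 3: wait(T6) -> count=2 queue=[] holders={T6}
Step 4: wait(T1) -> count=1 queue=[] holders={T1,T6}
Step 5: wait(T3) -> count=0 queue=[] holders={T1,T3,T6}
Step 6: signal(T3) -> count=1 queue=[] holders={T1,T6}
Step 7: wait(T3) -> count=0 queue=[] holders={T1,T3,T6}
Step 8: wait(T2) -> count=0 queue=[T2] holders={T1,T3,T6}
Step 9: signal(T6) -> count=0 queue=[] holders={T1,T2,T3}
Step 10: signal(T2) -> count=1 queue=[] holders={T1,T3}
Step 11: wait(T2) -> count=0 queue=[] holders={T1,T2,T3}
Step 12: signal(T2) -> count=1 queue=[] holders={T1,T3}
Step 13: wait(T4) -> count=0 queue=[] holders={T1,T3,T4}
Final holders: T1,T3,T4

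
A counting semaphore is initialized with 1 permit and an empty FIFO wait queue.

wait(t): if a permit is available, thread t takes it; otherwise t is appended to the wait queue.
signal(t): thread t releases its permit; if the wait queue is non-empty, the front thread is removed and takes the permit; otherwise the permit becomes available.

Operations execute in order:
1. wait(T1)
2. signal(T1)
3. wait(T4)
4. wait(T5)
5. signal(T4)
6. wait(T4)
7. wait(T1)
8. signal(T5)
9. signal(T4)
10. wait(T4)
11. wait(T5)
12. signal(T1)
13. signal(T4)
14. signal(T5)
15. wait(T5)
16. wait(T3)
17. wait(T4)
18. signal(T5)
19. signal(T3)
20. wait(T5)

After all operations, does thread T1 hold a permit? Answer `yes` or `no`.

Step 1: wait(T1) -> count=0 queue=[] holders={T1}
Step 2: signal(T1) -> count=1 queue=[] holders={none}
Step 3: wait(T4) -> count=0 queue=[] holders={T4}
Step 4: wait(T5) -> count=0 queue=[T5] holders={T4}
Step 5: signal(T4) -> count=0 queue=[] holders={T5}
Step 6: wait(T4) -> count=0 queue=[T4] holders={T5}
Step 7: wait(T1) -> count=0 queue=[T4,T1] holders={T5}
Step 8: signal(T5) -> count=0 queue=[T1] holders={T4}
Step 9: signal(T4) -> count=0 queue=[] holders={T1}
Step 10: wait(T4) -> count=0 queue=[T4] holders={T1}
Step 11: wait(T5) -> count=0 queue=[T4,T5] holders={T1}
Step 12: signal(T1) -> count=0 queue=[T5] holders={T4}
Step 13: signal(T4) -> count=0 queue=[] holders={T5}
Step 14: signal(T5) -> count=1 queue=[] holders={none}
Step 15: wait(T5) -> count=0 queue=[] holders={T5}
Step 16: wait(T3) -> count=0 queue=[T3] holders={T5}
Step 17: wait(T4) -> count=0 queue=[T3,T4] holders={T5}
Step 18: signal(T5) -> count=0 queue=[T4] holders={T3}
Step 19: signal(T3) -> count=0 queue=[] holders={T4}
Step 20: wait(T5) -> count=0 queue=[T5] holders={T4}
Final holders: {T4} -> T1 not in holders

Answer: no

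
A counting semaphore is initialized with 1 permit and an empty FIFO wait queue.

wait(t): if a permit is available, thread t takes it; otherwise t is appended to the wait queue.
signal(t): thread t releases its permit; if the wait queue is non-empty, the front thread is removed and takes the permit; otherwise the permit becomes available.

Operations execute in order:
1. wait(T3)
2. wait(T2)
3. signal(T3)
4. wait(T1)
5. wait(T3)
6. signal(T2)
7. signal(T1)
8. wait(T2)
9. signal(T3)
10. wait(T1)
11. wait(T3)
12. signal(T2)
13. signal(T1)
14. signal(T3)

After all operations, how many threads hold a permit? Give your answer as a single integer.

Step 1: wait(T3) -> count=0 queue=[] holders={T3}
Step 2: wait(T2) -> count=0 queue=[T2] holders={T3}
Step 3: signal(T3) -> count=0 queue=[] holders={T2}
Step 4: wait(T1) -> count=0 queue=[T1] holders={T2}
Step 5: wait(T3) -> count=0 queue=[T1,T3] holders={T2}
Step 6: signal(T2) -> count=0 queue=[T3] holders={T1}
Step 7: signal(T1) -> count=0 queue=[] holders={T3}
Step 8: wait(T2) -> count=0 queue=[T2] holders={T3}
Step 9: signal(T3) -> count=0 queue=[] holders={T2}
Step 10: wait(T1) -> count=0 queue=[T1] holders={T2}
Step 11: wait(T3) -> count=0 queue=[T1,T3] holders={T2}
Step 12: signal(T2) -> count=0 queue=[T3] holders={T1}
Step 13: signal(T1) -> count=0 queue=[] holders={T3}
Step 14: signal(T3) -> count=1 queue=[] holders={none}
Final holders: {none} -> 0 thread(s)

Answer: 0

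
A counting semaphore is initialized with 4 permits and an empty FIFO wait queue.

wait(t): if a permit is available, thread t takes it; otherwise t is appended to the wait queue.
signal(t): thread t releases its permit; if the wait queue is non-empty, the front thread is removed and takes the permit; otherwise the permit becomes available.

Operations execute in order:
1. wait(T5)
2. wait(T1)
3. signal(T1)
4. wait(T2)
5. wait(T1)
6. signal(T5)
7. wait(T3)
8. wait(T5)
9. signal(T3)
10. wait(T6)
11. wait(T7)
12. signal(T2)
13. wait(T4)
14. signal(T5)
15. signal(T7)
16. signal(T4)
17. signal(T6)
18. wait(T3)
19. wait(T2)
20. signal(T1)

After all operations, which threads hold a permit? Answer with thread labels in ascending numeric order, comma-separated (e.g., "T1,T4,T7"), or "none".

Step 1: wait(T5) -> count=3 queue=[] holders={T5}
Step 2: wait(T1) -> count=2 queue=[] holders={T1,T5}
Step 3: signal(T1) -> count=3 queue=[] holders={T5}
Step 4: wait(T2) -> count=2 queue=[] holders={T2,T5}
Step 5: wait(T1) -> count=1 queue=[] holders={T1,T2,T5}
Step 6: signal(T5) -> count=2 queue=[] holders={T1,T2}
Step 7: wait(T3) -> count=1 queue=[] holders={T1,T2,T3}
Step 8: wait(T5) -> count=0 queue=[] holders={T1,T2,T3,T5}
Step 9: signal(T3) -> count=1 queue=[] holders={T1,T2,T5}
Step 10: wait(T6) -> count=0 queue=[] holders={T1,T2,T5,T6}
Step 11: wait(T7) -> count=0 queue=[T7] holders={T1,T2,T5,T6}
Step 12: signal(T2) -> count=0 queue=[] holders={T1,T5,T6,T7}
Step 13: wait(T4) -> count=0 queue=[T4] holders={T1,T5,T6,T7}
Step 14: signal(T5) -> count=0 queue=[] holders={T1,T4,T6,T7}
Step 15: signal(T7) -> count=1 queue=[] holders={T1,T4,T6}
Step 16: signal(T4) -> count=2 queue=[] holders={T1,T6}
Step 17: signal(T6) -> count=3 queue=[] holders={T1}
Step 18: wait(T3) -> count=2 queue=[] holders={T1,T3}
Step 19: wait(T2) -> count=1 queue=[] holders={T1,T2,T3}
Step 20: signal(T1) -> count=2 queue=[] holders={T2,T3}
Final holders: T2,T3

Answer: T2,T3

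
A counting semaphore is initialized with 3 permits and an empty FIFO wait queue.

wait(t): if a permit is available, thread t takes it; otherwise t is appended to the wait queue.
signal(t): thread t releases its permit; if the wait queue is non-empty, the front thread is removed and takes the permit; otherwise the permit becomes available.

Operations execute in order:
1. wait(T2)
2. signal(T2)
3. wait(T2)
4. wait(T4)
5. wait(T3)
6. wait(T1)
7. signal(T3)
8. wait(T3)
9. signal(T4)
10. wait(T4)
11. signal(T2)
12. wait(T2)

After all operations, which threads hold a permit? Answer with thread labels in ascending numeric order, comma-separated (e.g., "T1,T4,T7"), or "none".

Step 1: wait(T2) -> count=2 queue=[] holders={T2}
Step 2: signal(T2) -> count=3 queue=[] holders={none}
Step 3: wait(T2) -> count=2 queue=[] holders={T2}
Step 4: wait(T4) -> count=1 queue=[] holders={T2,T4}
Step 5: wait(T3) -> count=0 queue=[] holders={T2,T3,T4}
Step 6: wait(T1) -> count=0 queue=[T1] holders={T2,T3,T4}
Step 7: signal(T3) -> count=0 queue=[] holders={T1,T2,T4}
Step 8: wait(T3) -> count=0 queue=[T3] holders={T1,T2,T4}
Step 9: signal(T4) -> count=0 queue=[] holders={T1,T2,T3}
Step 10: wait(T4) -> count=0 queue=[T4] holders={T1,T2,T3}
Step 11: signal(T2) -> count=0 queue=[] holders={T1,T3,T4}
Step 12: wait(T2) -> count=0 queue=[T2] holders={T1,T3,T4}
Final holders: T1,T3,T4

Answer: T1,T3,T4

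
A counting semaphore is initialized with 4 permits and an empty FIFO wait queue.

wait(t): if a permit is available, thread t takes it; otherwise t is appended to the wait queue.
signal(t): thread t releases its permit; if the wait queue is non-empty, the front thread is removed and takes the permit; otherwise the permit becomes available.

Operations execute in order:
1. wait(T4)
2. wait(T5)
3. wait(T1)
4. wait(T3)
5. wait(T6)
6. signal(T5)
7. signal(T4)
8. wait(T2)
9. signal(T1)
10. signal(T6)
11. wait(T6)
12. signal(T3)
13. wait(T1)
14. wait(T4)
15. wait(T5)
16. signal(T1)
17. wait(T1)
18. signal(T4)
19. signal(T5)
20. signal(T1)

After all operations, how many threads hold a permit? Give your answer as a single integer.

Answer: 2

Derivation:
Step 1: wait(T4) -> count=3 queue=[] holders={T4}
Step 2: wait(T5) -> count=2 queue=[] holders={T4,T5}
Step 3: wait(T1) -> count=1 queue=[] holders={T1,T4,T5}
Step 4: wait(T3) -> count=0 queue=[] holders={T1,T3,T4,T5}
Step 5: wait(T6) -> count=0 queue=[T6] holders={T1,T3,T4,T5}
Step 6: signal(T5) -> count=0 queue=[] holders={T1,T3,T4,T6}
Step 7: signal(T4) -> count=1 queue=[] holders={T1,T3,T6}
Step 8: wait(T2) -> count=0 queue=[] holders={T1,T2,T3,T6}
Step 9: signal(T1) -> count=1 queue=[] holders={T2,T3,T6}
Step 10: signal(T6) -> count=2 queue=[] holders={T2,T3}
Step 11: wait(T6) -> count=1 queue=[] holders={T2,T3,T6}
Step 12: signal(T3) -> count=2 queue=[] holders={T2,T6}
Step 13: wait(T1) -> count=1 queue=[] holders={T1,T2,T6}
Step 14: wait(T4) -> count=0 queue=[] holders={T1,T2,T4,T6}
Step 15: wait(T5) -> count=0 queue=[T5] holders={T1,T2,T4,T6}
Step 16: signal(T1) -> count=0 queue=[] holders={T2,T4,T5,T6}
Step 17: wait(T1) -> count=0 queue=[T1] holders={T2,T4,T5,T6}
Step 18: signal(T4) -> count=0 queue=[] holders={T1,T2,T5,T6}
Step 19: signal(T5) -> count=1 queue=[] holders={T1,T2,T6}
Step 20: signal(T1) -> count=2 queue=[] holders={T2,T6}
Final holders: {T2,T6} -> 2 thread(s)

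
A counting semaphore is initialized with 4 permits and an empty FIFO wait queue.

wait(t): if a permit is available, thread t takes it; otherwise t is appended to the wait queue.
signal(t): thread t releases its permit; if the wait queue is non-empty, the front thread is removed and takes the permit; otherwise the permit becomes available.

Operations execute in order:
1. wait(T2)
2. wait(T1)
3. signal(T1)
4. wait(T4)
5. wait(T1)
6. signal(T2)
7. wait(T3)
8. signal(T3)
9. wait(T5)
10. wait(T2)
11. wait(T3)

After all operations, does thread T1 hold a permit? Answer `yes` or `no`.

Step 1: wait(T2) -> count=3 queue=[] holders={T2}
Step 2: wait(T1) -> count=2 queue=[] holders={T1,T2}
Step 3: signal(T1) -> count=3 queue=[] holders={T2}
Step 4: wait(T4) -> count=2 queue=[] holders={T2,T4}
Step 5: wait(T1) -> count=1 queue=[] holders={T1,T2,T4}
Step 6: signal(T2) -> count=2 queue=[] holders={T1,T4}
Step 7: wait(T3) -> count=1 queue=[] holders={T1,T3,T4}
Step 8: signal(T3) -> count=2 queue=[] holders={T1,T4}
Step 9: wait(T5) -> count=1 queue=[] holders={T1,T4,T5}
Step 10: wait(T2) -> count=0 queue=[] holders={T1,T2,T4,T5}
Step 11: wait(T3) -> count=0 queue=[T3] holders={T1,T2,T4,T5}
Final holders: {T1,T2,T4,T5} -> T1 in holders

Answer: yes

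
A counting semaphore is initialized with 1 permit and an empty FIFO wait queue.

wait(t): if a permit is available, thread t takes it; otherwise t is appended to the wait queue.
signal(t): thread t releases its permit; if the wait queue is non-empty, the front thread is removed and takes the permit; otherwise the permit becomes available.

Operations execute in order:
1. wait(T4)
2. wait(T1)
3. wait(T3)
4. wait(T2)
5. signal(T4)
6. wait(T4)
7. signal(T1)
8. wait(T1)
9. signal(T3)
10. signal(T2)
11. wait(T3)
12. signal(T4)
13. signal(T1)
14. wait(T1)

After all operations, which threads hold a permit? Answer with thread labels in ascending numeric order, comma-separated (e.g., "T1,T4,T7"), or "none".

Step 1: wait(T4) -> count=0 queue=[] holders={T4}
Step 2: wait(T1) -> count=0 queue=[T1] holders={T4}
Step 3: wait(T3) -> count=0 queue=[T1,T3] holders={T4}
Step 4: wait(T2) -> count=0 queue=[T1,T3,T2] holders={T4}
Step 5: signal(T4) -> count=0 queue=[T3,T2] holders={T1}
Step 6: wait(T4) -> count=0 queue=[T3,T2,T4] holders={T1}
Step 7: signal(T1) -> count=0 queue=[T2,T4] holders={T3}
Step 8: wait(T1) -> count=0 queue=[T2,T4,T1] holders={T3}
Step 9: signal(T3) -> count=0 queue=[T4,T1] holders={T2}
Step 10: signal(T2) -> count=0 queue=[T1] holders={T4}
Step 11: wait(T3) -> count=0 queue=[T1,T3] holders={T4}
Step 12: signal(T4) -> count=0 queue=[T3] holders={T1}
Step 13: signal(T1) -> count=0 queue=[] holders={T3}
Step 14: wait(T1) -> count=0 queue=[T1] holders={T3}
Final holders: T3

Answer: T3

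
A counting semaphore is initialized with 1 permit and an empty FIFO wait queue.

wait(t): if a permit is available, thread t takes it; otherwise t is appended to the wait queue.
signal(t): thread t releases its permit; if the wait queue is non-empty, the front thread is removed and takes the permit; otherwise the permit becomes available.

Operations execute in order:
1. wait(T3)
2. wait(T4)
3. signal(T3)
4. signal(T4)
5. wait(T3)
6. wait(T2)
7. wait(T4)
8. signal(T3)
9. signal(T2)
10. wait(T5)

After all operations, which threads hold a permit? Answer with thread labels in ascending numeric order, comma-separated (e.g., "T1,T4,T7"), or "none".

Answer: T4

Derivation:
Step 1: wait(T3) -> count=0 queue=[] holders={T3}
Step 2: wait(T4) -> count=0 queue=[T4] holders={T3}
Step 3: signal(T3) -> count=0 queue=[] holders={T4}
Step 4: signal(T4) -> count=1 queue=[] holders={none}
Step 5: wait(T3) -> count=0 queue=[] holders={T3}
Step 6: wait(T2) -> count=0 queue=[T2] holders={T3}
Step 7: wait(T4) -> count=0 queue=[T2,T4] holders={T3}
Step 8: signal(T3) -> count=0 queue=[T4] holders={T2}
Step 9: signal(T2) -> count=0 queue=[] holders={T4}
Step 10: wait(T5) -> count=0 queue=[T5] holders={T4}
Final holders: T4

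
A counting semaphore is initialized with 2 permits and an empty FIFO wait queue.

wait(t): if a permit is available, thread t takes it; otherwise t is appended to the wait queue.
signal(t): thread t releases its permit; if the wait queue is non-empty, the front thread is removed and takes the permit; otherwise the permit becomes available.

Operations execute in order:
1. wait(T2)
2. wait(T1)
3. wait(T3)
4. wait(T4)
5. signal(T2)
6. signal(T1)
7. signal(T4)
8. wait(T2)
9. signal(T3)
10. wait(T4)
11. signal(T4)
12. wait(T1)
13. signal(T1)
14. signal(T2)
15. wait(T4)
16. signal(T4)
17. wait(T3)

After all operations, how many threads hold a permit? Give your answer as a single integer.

Answer: 1

Derivation:
Step 1: wait(T2) -> count=1 queue=[] holders={T2}
Step 2: wait(T1) -> count=0 queue=[] holders={T1,T2}
Step 3: wait(T3) -> count=0 queue=[T3] holders={T1,T2}
Step 4: wait(T4) -> count=0 queue=[T3,T4] holders={T1,T2}
Step 5: signal(T2) -> count=0 queue=[T4] holders={T1,T3}
Step 6: signal(T1) -> count=0 queue=[] holders={T3,T4}
Step 7: signal(T4) -> count=1 queue=[] holders={T3}
Step 8: wait(T2) -> count=0 queue=[] holders={T2,T3}
Step 9: signal(T3) -> count=1 queue=[] holders={T2}
Step 10: wait(T4) -> count=0 queue=[] holders={T2,T4}
Step 11: signal(T4) -> count=1 queue=[] holders={T2}
Step 12: wait(T1) -> count=0 queue=[] holders={T1,T2}
Step 13: signal(T1) -> count=1 queue=[] holders={T2}
Step 14: signal(T2) -> count=2 queue=[] holders={none}
Step 15: wait(T4) -> count=1 queue=[] holders={T4}
Step 16: signal(T4) -> count=2 queue=[] holders={none}
Step 17: wait(T3) -> count=1 queue=[] holders={T3}
Final holders: {T3} -> 1 thread(s)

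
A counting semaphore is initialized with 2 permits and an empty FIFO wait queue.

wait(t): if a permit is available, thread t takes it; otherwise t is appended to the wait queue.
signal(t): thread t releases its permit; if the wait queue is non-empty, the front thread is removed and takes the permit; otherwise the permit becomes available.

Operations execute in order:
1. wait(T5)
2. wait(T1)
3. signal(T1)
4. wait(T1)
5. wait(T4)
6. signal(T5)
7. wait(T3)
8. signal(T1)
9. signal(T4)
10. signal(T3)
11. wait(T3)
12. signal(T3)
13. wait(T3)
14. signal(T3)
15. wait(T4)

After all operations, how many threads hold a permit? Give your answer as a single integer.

Step 1: wait(T5) -> count=1 queue=[] holders={T5}
Step 2: wait(T1) -> count=0 queue=[] holders={T1,T5}
Step 3: signal(T1) -> count=1 queue=[] holders={T5}
Step 4: wait(T1) -> count=0 queue=[] holders={T1,T5}
Step 5: wait(T4) -> count=0 queue=[T4] holders={T1,T5}
Step 6: signal(T5) -> count=0 queue=[] holders={T1,T4}
Step 7: wait(T3) -> count=0 queue=[T3] holders={T1,T4}
Step 8: signal(T1) -> count=0 queue=[] holders={T3,T4}
Step 9: signal(T4) -> count=1 queue=[] holders={T3}
Step 10: signal(T3) -> count=2 queue=[] holders={none}
Step 11: wait(T3) -> count=1 queue=[] holders={T3}
Step 12: signal(T3) -> count=2 queue=[] holders={none}
Step 13: wait(T3) -> count=1 queue=[] holders={T3}
Step 14: signal(T3) -> count=2 queue=[] holders={none}
Step 15: wait(T4) -> count=1 queue=[] holders={T4}
Final holders: {T4} -> 1 thread(s)

Answer: 1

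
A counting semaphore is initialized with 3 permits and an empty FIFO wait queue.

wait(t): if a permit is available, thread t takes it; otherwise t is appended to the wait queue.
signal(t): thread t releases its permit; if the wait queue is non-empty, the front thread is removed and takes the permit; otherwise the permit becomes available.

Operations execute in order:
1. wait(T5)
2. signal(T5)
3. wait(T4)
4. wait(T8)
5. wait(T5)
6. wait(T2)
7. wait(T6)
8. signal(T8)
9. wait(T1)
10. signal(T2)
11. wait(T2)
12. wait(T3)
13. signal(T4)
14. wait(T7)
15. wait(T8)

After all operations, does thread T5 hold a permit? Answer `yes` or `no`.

Answer: yes

Derivation:
Step 1: wait(T5) -> count=2 queue=[] holders={T5}
Step 2: signal(T5) -> count=3 queue=[] holders={none}
Step 3: wait(T4) -> count=2 queue=[] holders={T4}
Step 4: wait(T8) -> count=1 queue=[] holders={T4,T8}
Step 5: wait(T5) -> count=0 queue=[] holders={T4,T5,T8}
Step 6: wait(T2) -> count=0 queue=[T2] holders={T4,T5,T8}
Step 7: wait(T6) -> count=0 queue=[T2,T6] holders={T4,T5,T8}
Step 8: signal(T8) -> count=0 queue=[T6] holders={T2,T4,T5}
Step 9: wait(T1) -> count=0 queue=[T6,T1] holders={T2,T4,T5}
Step 10: signal(T2) -> count=0 queue=[T1] holders={T4,T5,T6}
Step 11: wait(T2) -> count=0 queue=[T1,T2] holders={T4,T5,T6}
Step 12: wait(T3) -> count=0 queue=[T1,T2,T3] holders={T4,T5,T6}
Step 13: signal(T4) -> count=0 queue=[T2,T3] holders={T1,T5,T6}
Step 14: wait(T7) -> count=0 queue=[T2,T3,T7] holders={T1,T5,T6}
Step 15: wait(T8) -> count=0 queue=[T2,T3,T7,T8] holders={T1,T5,T6}
Final holders: {T1,T5,T6} -> T5 in holders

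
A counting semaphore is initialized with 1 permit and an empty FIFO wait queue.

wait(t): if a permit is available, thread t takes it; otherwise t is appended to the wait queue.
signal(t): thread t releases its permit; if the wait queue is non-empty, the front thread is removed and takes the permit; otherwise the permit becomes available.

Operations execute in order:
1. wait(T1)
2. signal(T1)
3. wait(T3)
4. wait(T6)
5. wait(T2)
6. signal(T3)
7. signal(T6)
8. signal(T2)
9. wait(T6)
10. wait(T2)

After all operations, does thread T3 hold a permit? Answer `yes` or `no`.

Step 1: wait(T1) -> count=0 queue=[] holders={T1}
Step 2: signal(T1) -> count=1 queue=[] holders={none}
Step 3: wait(T3) -> count=0 queue=[] holders={T3}
Step 4: wait(T6) -> count=0 queue=[T6] holders={T3}
Step 5: wait(T2) -> count=0 queue=[T6,T2] holders={T3}
Step 6: signal(T3) -> count=0 queue=[T2] holders={T6}
Step 7: signal(T6) -> count=0 queue=[] holders={T2}
Step 8: signal(T2) -> count=1 queue=[] holders={none}
Step 9: wait(T6) -> count=0 queue=[] holders={T6}
Step 10: wait(T2) -> count=0 queue=[T2] holders={T6}
Final holders: {T6} -> T3 not in holders

Answer: no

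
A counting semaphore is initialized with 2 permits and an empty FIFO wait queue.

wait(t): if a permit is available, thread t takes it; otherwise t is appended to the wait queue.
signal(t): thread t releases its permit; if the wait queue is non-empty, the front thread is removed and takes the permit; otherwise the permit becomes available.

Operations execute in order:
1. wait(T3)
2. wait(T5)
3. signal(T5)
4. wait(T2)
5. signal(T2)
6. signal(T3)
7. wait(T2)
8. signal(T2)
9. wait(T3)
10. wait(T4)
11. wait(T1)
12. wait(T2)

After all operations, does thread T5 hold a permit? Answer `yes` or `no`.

Answer: no

Derivation:
Step 1: wait(T3) -> count=1 queue=[] holders={T3}
Step 2: wait(T5) -> count=0 queue=[] holders={T3,T5}
Step 3: signal(T5) -> count=1 queue=[] holders={T3}
Step 4: wait(T2) -> count=0 queue=[] holders={T2,T3}
Step 5: signal(T2) -> count=1 queue=[] holders={T3}
Step 6: signal(T3) -> count=2 queue=[] holders={none}
Step 7: wait(T2) -> count=1 queue=[] holders={T2}
Step 8: signal(T2) -> count=2 queue=[] holders={none}
Step 9: wait(T3) -> count=1 queue=[] holders={T3}
Step 10: wait(T4) -> count=0 queue=[] holders={T3,T4}
Step 11: wait(T1) -> count=0 queue=[T1] holders={T3,T4}
Step 12: wait(T2) -> count=0 queue=[T1,T2] holders={T3,T4}
Final holders: {T3,T4} -> T5 not in holders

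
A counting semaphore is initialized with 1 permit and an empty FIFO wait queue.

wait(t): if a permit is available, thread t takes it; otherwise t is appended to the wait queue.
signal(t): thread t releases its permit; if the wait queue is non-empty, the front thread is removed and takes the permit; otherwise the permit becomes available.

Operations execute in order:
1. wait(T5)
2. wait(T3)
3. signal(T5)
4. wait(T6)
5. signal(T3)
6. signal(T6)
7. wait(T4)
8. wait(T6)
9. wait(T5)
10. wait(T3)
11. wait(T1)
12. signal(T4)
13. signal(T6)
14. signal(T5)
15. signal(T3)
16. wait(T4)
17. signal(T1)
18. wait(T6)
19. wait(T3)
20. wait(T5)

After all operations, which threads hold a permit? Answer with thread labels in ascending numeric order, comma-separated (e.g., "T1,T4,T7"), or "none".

Step 1: wait(T5) -> count=0 queue=[] holders={T5}
Step 2: wait(T3) -> count=0 queue=[T3] holders={T5}
Step 3: signal(T5) -> count=0 queue=[] holders={T3}
Step 4: wait(T6) -> count=0 queue=[T6] holders={T3}
Step 5: signal(T3) -> count=0 queue=[] holders={T6}
Step 6: signal(T6) -> count=1 queue=[] holders={none}
Step 7: wait(T4) -> count=0 queue=[] holders={T4}
Step 8: wait(T6) -> count=0 queue=[T6] holders={T4}
Step 9: wait(T5) -> count=0 queue=[T6,T5] holders={T4}
Step 10: wait(T3) -> count=0 queue=[T6,T5,T3] holders={T4}
Step 11: wait(T1) -> count=0 queue=[T6,T5,T3,T1] holders={T4}
Step 12: signal(T4) -> count=0 queue=[T5,T3,T1] holders={T6}
Step 13: signal(T6) -> count=0 queue=[T3,T1] holders={T5}
Step 14: signal(T5) -> count=0 queue=[T1] holders={T3}
Step 15: signal(T3) -> count=0 queue=[] holders={T1}
Step 16: wait(T4) -> count=0 queue=[T4] holders={T1}
Step 17: signal(T1) -> count=0 queue=[] holders={T4}
Step 18: wait(T6) -> count=0 queue=[T6] holders={T4}
Step 19: wait(T3) -> count=0 queue=[T6,T3] holders={T4}
Step 20: wait(T5) -> count=0 queue=[T6,T3,T5] holders={T4}
Final holders: T4

Answer: T4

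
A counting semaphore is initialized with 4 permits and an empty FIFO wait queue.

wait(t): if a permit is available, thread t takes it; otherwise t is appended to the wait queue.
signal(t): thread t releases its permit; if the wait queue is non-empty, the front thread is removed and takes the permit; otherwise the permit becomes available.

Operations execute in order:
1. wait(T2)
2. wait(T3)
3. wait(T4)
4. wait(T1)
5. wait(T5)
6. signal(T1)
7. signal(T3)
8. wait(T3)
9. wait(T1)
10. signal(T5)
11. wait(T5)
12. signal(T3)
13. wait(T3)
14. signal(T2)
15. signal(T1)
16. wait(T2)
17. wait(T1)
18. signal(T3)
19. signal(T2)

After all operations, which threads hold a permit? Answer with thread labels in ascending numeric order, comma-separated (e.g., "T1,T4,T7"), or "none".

Answer: T1,T4,T5

Derivation:
Step 1: wait(T2) -> count=3 queue=[] holders={T2}
Step 2: wait(T3) -> count=2 queue=[] holders={T2,T3}
Step 3: wait(T4) -> count=1 queue=[] holders={T2,T3,T4}
Step 4: wait(T1) -> count=0 queue=[] holders={T1,T2,T3,T4}
Step 5: wait(T5) -> count=0 queue=[T5] holders={T1,T2,T3,T4}
Step 6: signal(T1) -> count=0 queue=[] holders={T2,T3,T4,T5}
Step 7: signal(T3) -> count=1 queue=[] holders={T2,T4,T5}
Step 8: wait(T3) -> count=0 queue=[] holders={T2,T3,T4,T5}
Step 9: wait(T1) -> count=0 queue=[T1] holders={T2,T3,T4,T5}
Step 10: signal(T5) -> count=0 queue=[] holders={T1,T2,T3,T4}
Step 11: wait(T5) -> count=0 queue=[T5] holders={T1,T2,T3,T4}
Step 12: signal(T3) -> count=0 queue=[] holders={T1,T2,T4,T5}
Step 13: wait(T3) -> count=0 queue=[T3] holders={T1,T2,T4,T5}
Step 14: signal(T2) -> count=0 queue=[] holders={T1,T3,T4,T5}
Step 15: signal(T1) -> count=1 queue=[] holders={T3,T4,T5}
Step 16: wait(T2) -> count=0 queue=[] holders={T2,T3,T4,T5}
Step 17: wait(T1) -> count=0 queue=[T1] holders={T2,T3,T4,T5}
Step 18: signal(T3) -> count=0 queue=[] holders={T1,T2,T4,T5}
Step 19: signal(T2) -> count=1 queue=[] holders={T1,T4,T5}
Final holders: T1,T4,T5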